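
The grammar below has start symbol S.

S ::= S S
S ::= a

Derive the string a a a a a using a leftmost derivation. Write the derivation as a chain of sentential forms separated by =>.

S => S S => S S S => S S S S => S S S S S => a S S S S => a a S S S => a a a S S => a a a a S => a a a a a

S => S S   [S ::= S S]
S S => S S S   [S ::= S S]
S S S => S S S S   [S ::= S S]
S S S S => S S S S S   [S ::= S S]
S S S S S => a S S S S   [S ::= a]
a S S S S => a a S S S   [S ::= a]
a a S S S => a a a S S   [S ::= a]
a a a S S => a a a a S   [S ::= a]
a a a a S => a a a a a   [S ::= a]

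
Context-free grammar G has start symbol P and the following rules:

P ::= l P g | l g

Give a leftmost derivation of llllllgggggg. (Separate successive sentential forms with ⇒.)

P⇒lPg⇒llPgg⇒lllPggg⇒llllPgggg⇒lllllPggggg⇒llllllgggggg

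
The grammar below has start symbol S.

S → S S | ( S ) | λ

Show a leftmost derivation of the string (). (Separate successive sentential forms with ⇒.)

S ⇒ SS ⇒ SSS ⇒ (S)SS ⇒ ()SS ⇒ ()S ⇒ ()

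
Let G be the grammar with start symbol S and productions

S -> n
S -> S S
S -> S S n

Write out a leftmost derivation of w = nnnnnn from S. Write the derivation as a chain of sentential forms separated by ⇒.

S ⇒ SSn   [S -> S S n]
SSn ⇒ SSSn   [S -> S S]
SSSn ⇒ nSSn   [S -> n]
nSSn ⇒ nSSSn   [S -> S S]
nSSSn ⇒ nSSSSn   [S -> S S]
nSSSSn ⇒ nnSSSn   [S -> n]
nnSSSn ⇒ nnnSSn   [S -> n]
nnnSSn ⇒ nnnnSn   [S -> n]
nnnnSn ⇒ nnnnnn   [S -> n]

S⇒SSn⇒SSSn⇒nSSn⇒nSSSn⇒nSSSSn⇒nnSSSn⇒nnnSSn⇒nnnnSn⇒nnnnnn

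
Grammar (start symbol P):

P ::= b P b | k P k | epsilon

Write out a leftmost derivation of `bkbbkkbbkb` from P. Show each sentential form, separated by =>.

P=>bPb=>bkPkb=>bkbPbkb=>bkbbPbbkb=>bkbbkPkbbkb=>bkbbkkbbkb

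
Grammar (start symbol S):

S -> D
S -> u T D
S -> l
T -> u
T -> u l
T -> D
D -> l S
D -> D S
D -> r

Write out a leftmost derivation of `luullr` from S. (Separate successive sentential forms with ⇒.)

S ⇒ D   [S -> D]
D ⇒ lS   [D -> l S]
lS ⇒ luTD   [S -> u T D]
luTD ⇒ luulD   [T -> u l]
luulD ⇒ luullS   [D -> l S]
luullS ⇒ luullD   [S -> D]
luullD ⇒ luullr   [D -> r]

S ⇒ D ⇒ lS ⇒ luTD ⇒ luulD ⇒ luullS ⇒ luullD ⇒ luullr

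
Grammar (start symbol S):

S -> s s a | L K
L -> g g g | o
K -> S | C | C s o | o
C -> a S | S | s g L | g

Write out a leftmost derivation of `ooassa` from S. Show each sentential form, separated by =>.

S=>LK=>oK=>oS=>oLK=>ooK=>ooC=>ooaS=>ooassa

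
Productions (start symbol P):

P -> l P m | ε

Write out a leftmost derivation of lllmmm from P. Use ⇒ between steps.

P ⇒ lPm   [P -> l P m]
lPm ⇒ llPmm   [P -> l P m]
llPmm ⇒ lllPmmm   [P -> l P m]
lllPmmm ⇒ lllmmm   [P -> ε]

P ⇒ lPm ⇒ llPmm ⇒ lllPmmm ⇒ lllmmm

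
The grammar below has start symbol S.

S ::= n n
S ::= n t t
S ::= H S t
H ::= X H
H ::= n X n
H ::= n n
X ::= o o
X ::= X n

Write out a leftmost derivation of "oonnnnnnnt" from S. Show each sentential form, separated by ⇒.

S⇒HSt⇒XHSt⇒XnHSt⇒XnnHSt⇒XnnnHSt⇒oonnnHSt⇒oonnnnnSt⇒oonnnnnnnt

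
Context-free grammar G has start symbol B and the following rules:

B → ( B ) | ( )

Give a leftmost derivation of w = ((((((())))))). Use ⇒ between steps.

B ⇒ (B) ⇒ ((B)) ⇒ (((B))) ⇒ ((((B)))) ⇒ (((((B))))) ⇒ ((((((B)))))) ⇒ ((((((()))))))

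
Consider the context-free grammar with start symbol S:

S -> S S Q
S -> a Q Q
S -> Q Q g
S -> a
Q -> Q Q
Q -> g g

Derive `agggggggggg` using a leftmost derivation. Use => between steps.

S => aQQ   [S -> a Q Q]
aQQ => aQQQ   [Q -> Q Q]
aQQQ => aQQQQ   [Q -> Q Q]
aQQQQ => aggQQQ   [Q -> g g]
aggQQQ => aggggQQ   [Q -> g g]
aggggQQ => aggggQQQ   [Q -> Q Q]
aggggQQQ => aggggggQQ   [Q -> g g]
aggggggQQ => aggggggggQ   [Q -> g g]
aggggggggQ => agggggggggg   [Q -> g g]

S => aQQ => aQQQ => aQQQQ => aggQQQ => aggggQQ => aggggQQQ => aggggggQQ => aggggggggQ => agggggggggg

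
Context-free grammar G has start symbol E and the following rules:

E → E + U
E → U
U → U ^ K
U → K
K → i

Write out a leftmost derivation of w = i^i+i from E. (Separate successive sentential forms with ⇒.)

E ⇒ E+U   [E → E + U]
E+U ⇒ U+U   [E → U]
U+U ⇒ U^K+U   [U → U ^ K]
U^K+U ⇒ K^K+U   [U → K]
K^K+U ⇒ i^K+U   [K → i]
i^K+U ⇒ i^i+U   [K → i]
i^i+U ⇒ i^i+K   [U → K]
i^i+K ⇒ i^i+i   [K → i]

E⇒E+U⇒U+U⇒U^K+U⇒K^K+U⇒i^K+U⇒i^i+U⇒i^i+K⇒i^i+i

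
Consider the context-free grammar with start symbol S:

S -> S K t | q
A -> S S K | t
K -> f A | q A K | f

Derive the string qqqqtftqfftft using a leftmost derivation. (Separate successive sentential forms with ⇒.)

S ⇒ SKt   [S -> S K t]
SKt ⇒ SKtKt   [S -> S K t]
SKtKt ⇒ qKtKt   [S -> q]
qKtKt ⇒ qqAKtKt   [K -> q A K]
qqAKtKt ⇒ qqSSKKtKt   [A -> S S K]
qqSSKKtKt ⇒ qqSKtSKKtKt   [S -> S K t]
qqSKtSKKtKt ⇒ qqqKtSKKtKt   [S -> q]
qqqKtSKKtKt ⇒ qqqqAKtSKKtKt   [K -> q A K]
qqqqAKtSKKtKt ⇒ qqqqtKtSKKtKt   [A -> t]
qqqqtKtSKKtKt ⇒ qqqqtftSKKtKt   [K -> f]
qqqqtftSKKtKt ⇒ qqqqtftqKKtKt   [S -> q]
qqqqtftqKKtKt ⇒ qqqqtftqfKtKt   [K -> f]
qqqqtftqfKtKt ⇒ qqqqtftqfftKt   [K -> f]
qqqqtftqfftKt ⇒ qqqqtftqfftft   [K -> f]

S⇒SKt⇒SKtKt⇒qKtKt⇒qqAKtKt⇒qqSSKKtKt⇒qqSKtSKKtKt⇒qqqKtSKKtKt⇒qqqqAKtSKKtKt⇒qqqqtKtSKKtKt⇒qqqqtftSKKtKt⇒qqqqtftqKKtKt⇒qqqqtftqfKtKt⇒qqqqtftqfftKt⇒qqqqtftqfftft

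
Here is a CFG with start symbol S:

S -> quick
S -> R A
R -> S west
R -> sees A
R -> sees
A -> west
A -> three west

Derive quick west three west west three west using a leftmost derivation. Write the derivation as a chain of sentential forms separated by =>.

S => R A => S west A => R A west A => S west A west A => quick west A west A => quick west three west west A => quick west three west west three west

S => R A   [S -> R A]
R A => S west A   [R -> S west]
S west A => R A west A   [S -> R A]
R A west A => S west A west A   [R -> S west]
S west A west A => quick west A west A   [S -> quick]
quick west A west A => quick west three west west A   [A -> three west]
quick west three west west A => quick west three west west three west   [A -> three west]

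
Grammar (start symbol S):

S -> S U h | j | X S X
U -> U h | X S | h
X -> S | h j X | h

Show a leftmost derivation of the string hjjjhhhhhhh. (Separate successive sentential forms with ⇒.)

S ⇒ SUh   [S -> S U h]
SUh ⇒ SUhUh   [S -> S U h]
SUhUh ⇒ SUhUhUh   [S -> S U h]
SUhUhUh ⇒ XSXUhUhUh   [S -> X S X]
XSXUhUhUh ⇒ hjXSXUhUhUh   [X -> h j X]
hjXSXUhUhUh ⇒ hjSSXUhUhUh   [X -> S]
hjSSXUhUhUh ⇒ hjjSXUhUhUh   [S -> j]
hjjSXUhUhUh ⇒ hjjjXUhUhUh   [S -> j]
hjjjXUhUhUh ⇒ hjjjhUhUhUh   [X -> h]
hjjjhUhUhUh ⇒ hjjjhhhUhUh   [U -> h]
hjjjhhhUhUh ⇒ hjjjhhhhhUh   [U -> h]
hjjjhhhhhUh ⇒ hjjjhhhhhhh   [U -> h]

S ⇒ SUh ⇒ SUhUh ⇒ SUhUhUh ⇒ XSXUhUhUh ⇒ hjXSXUhUhUh ⇒ hjSSXUhUhUh ⇒ hjjSXUhUhUh ⇒ hjjjXUhUhUh ⇒ hjjjhUhUhUh ⇒ hjjjhhhUhUh ⇒ hjjjhhhhhUh ⇒ hjjjhhhhhhh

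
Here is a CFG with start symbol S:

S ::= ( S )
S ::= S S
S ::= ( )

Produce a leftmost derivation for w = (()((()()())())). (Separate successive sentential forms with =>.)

S => (S) => (SS) => (()S) => (()(S)) => (()(SS)) => (()((S)S)) => (()((SS)S)) => (()((()S)S)) => (()((()SS)S)) => (()((()()S)S)) => (()((()()())S)) => (()((()()())()))

S => (S)   [S ::= ( S )]
(S) => (SS)   [S ::= S S]
(SS) => (()S)   [S ::= ( )]
(()S) => (()(S))   [S ::= ( S )]
(()(S)) => (()(SS))   [S ::= S S]
(()(SS)) => (()((S)S))   [S ::= ( S )]
(()((S)S)) => (()((SS)S))   [S ::= S S]
(()((SS)S)) => (()((()S)S))   [S ::= ( )]
(()((()S)S)) => (()((()SS)S))   [S ::= S S]
(()((()SS)S)) => (()((()()S)S))   [S ::= ( )]
(()((()()S)S)) => (()((()()())S))   [S ::= ( )]
(()((()()())S)) => (()((()()())()))   [S ::= ( )]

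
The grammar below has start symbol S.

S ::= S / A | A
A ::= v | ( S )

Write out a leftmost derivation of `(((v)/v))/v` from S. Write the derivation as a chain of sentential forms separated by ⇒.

S ⇒ S/A   [S ::= S / A]
S/A ⇒ A/A   [S ::= A]
A/A ⇒ (S)/A   [A ::= ( S )]
(S)/A ⇒ (A)/A   [S ::= A]
(A)/A ⇒ ((S))/A   [A ::= ( S )]
((S))/A ⇒ ((S/A))/A   [S ::= S / A]
((S/A))/A ⇒ ((A/A))/A   [S ::= A]
((A/A))/A ⇒ (((S)/A))/A   [A ::= ( S )]
(((S)/A))/A ⇒ (((A)/A))/A   [S ::= A]
(((A)/A))/A ⇒ (((v)/A))/A   [A ::= v]
(((v)/A))/A ⇒ (((v)/v))/A   [A ::= v]
(((v)/v))/A ⇒ (((v)/v))/v   [A ::= v]

S⇒S/A⇒A/A⇒(S)/A⇒(A)/A⇒((S))/A⇒((S/A))/A⇒((A/A))/A⇒(((S)/A))/A⇒(((A)/A))/A⇒(((v)/A))/A⇒(((v)/v))/A⇒(((v)/v))/v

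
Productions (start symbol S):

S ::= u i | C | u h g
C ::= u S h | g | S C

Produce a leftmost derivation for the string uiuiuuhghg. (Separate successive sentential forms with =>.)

S => C => SC => uiC => uiSC => uiuiC => uiuiSC => uiuiCC => uiuiuShC => uiuiuuhghC => uiuiuuhghg

S => C   [S ::= C]
C => SC   [C ::= S C]
SC => uiC   [S ::= u i]
uiC => uiSC   [C ::= S C]
uiSC => uiuiC   [S ::= u i]
uiuiC => uiuiSC   [C ::= S C]
uiuiSC => uiuiCC   [S ::= C]
uiuiCC => uiuiuShC   [C ::= u S h]
uiuiuShC => uiuiuuhghC   [S ::= u h g]
uiuiuuhghC => uiuiuuhghg   [C ::= g]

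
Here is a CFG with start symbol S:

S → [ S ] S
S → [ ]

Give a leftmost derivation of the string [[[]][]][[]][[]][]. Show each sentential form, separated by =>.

S=>[S]S=>[[S]S]S=>[[[]]S]S=>[[[]][]]S=>[[[]][]][S]S=>[[[]][]][[]]S=>[[[]][]][[]][S]S=>[[[]][]][[]][[]]S=>[[[]][]][[]][[]][]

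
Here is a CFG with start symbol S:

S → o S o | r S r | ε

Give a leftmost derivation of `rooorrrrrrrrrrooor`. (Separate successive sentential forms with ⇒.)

S ⇒ rSr ⇒ roSor ⇒ rooSoor ⇒ roooSooor ⇒ rooorSrooor ⇒ rooorrSrrooor ⇒ rooorrrSrrrooor ⇒ rooorrrrSrrrrooor ⇒ rooorrrrrSrrrrrooor ⇒ rooorrrrrrrrrrooor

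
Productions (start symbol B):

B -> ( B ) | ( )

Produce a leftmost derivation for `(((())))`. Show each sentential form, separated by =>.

B => (B) => ((B)) => (((B))) => (((())))

B => (B)   [B -> ( B )]
(B) => ((B))   [B -> ( B )]
((B)) => (((B)))   [B -> ( B )]
(((B))) => (((())))   [B -> ( )]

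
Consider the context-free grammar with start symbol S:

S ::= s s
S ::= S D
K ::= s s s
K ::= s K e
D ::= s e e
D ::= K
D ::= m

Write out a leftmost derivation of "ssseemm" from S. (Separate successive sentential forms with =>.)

S=>SD=>SDD=>SDDD=>ssDDD=>ssseeDD=>ssseemD=>ssseemm

S => SD   [S ::= S D]
SD => SDD   [S ::= S D]
SDD => SDDD   [S ::= S D]
SDDD => ssDDD   [S ::= s s]
ssDDD => ssseeDD   [D ::= s e e]
ssseeDD => ssseemD   [D ::= m]
ssseemD => ssseemm   [D ::= m]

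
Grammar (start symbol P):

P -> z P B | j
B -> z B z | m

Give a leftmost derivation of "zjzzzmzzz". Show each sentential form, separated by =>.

P=>zPB=>zjB=>zjzBz=>zjzzBzz=>zjzzzBzzz=>zjzzzmzzz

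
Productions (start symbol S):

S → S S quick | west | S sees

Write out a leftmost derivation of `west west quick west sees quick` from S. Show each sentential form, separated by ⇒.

S ⇒ S S quick ⇒ S S quick S quick ⇒ west S quick S quick ⇒ west west quick S quick ⇒ west west quick S sees quick ⇒ west west quick west sees quick

S ⇒ S S quick   [S → S S quick]
S S quick ⇒ S S quick S quick   [S → S S quick]
S S quick S quick ⇒ west S quick S quick   [S → west]
west S quick S quick ⇒ west west quick S quick   [S → west]
west west quick S quick ⇒ west west quick S sees quick   [S → S sees]
west west quick S sees quick ⇒ west west quick west sees quick   [S → west]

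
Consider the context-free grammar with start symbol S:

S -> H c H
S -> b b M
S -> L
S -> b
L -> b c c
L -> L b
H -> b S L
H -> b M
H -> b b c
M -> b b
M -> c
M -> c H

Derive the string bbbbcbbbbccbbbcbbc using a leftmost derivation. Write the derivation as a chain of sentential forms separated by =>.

S => HcH   [S -> H c H]
HcH => bSLcH   [H -> b S L]
bSLcH => bHcHLcH   [S -> H c H]
bHcHLcH => bbMcHLcH   [H -> b M]
bbMcHLcH => bbbbcHLcH   [M -> b b]
bbbbcHLcH => bbbbcbMLcH   [H -> b M]
bbbbcbMLcH => bbbbcbbbLcH   [M -> b b]
bbbbcbbbLcH => bbbbcbbbLbcH   [L -> L b]
bbbbcbbbLbcH => bbbbcbbbLbbcH   [L -> L b]
bbbbcbbbLbbcH => bbbbcbbbLbbbcH   [L -> L b]
bbbbcbbbLbbbcH => bbbbcbbbbccbbbcH   [L -> b c c]
bbbbcbbbbccbbbcH => bbbbcbbbbccbbbcbbc   [H -> b b c]

S=>HcH=>bSLcH=>bHcHLcH=>bbMcHLcH=>bbbbcHLcH=>bbbbcbMLcH=>bbbbcbbbLcH=>bbbbcbbbLbcH=>bbbbcbbbLbbcH=>bbbbcbbbLbbbcH=>bbbbcbbbbccbbbcH=>bbbbcbbbbccbbbcbbc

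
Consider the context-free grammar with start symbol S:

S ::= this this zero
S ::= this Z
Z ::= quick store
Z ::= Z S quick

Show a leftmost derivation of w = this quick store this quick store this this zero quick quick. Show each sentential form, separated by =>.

S => this Z   [S ::= this Z]
this Z => this Z S quick   [Z ::= Z S quick]
this Z S quick => this quick store S quick   [Z ::= quick store]
this quick store S quick => this quick store this Z quick   [S ::= this Z]
this quick store this Z quick => this quick store this Z S quick quick   [Z ::= Z S quick]
this quick store this Z S quick quick => this quick store this quick store S quick quick   [Z ::= quick store]
this quick store this quick store S quick quick => this quick store this quick store this this zero quick quick   [S ::= this this zero]

S => this Z => this Z S quick => this quick store S quick => this quick store this Z quick => this quick store this Z S quick quick => this quick store this quick store S quick quick => this quick store this quick store this this zero quick quick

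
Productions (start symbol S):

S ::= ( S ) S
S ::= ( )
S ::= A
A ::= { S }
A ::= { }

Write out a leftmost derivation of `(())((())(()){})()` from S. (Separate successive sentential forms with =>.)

S=>(S)S=>(())S=>(())(S)S=>(())((S)S)S=>(())((())S)S=>(())((())(S)S)S=>(())((())(())S)S=>(())((())(())A)S=>(())((())(()){})S=>(())((())(()){})()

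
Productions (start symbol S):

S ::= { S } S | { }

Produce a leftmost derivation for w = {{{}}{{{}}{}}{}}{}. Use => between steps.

S => {S}S   [S ::= { S } S]
{S}S => {{S}S}S   [S ::= { S } S]
{{S}S}S => {{{}}S}S   [S ::= { }]
{{{}}S}S => {{{}}{S}S}S   [S ::= { S } S]
{{{}}{S}S}S => {{{}}{{S}S}S}S   [S ::= { S } S]
{{{}}{{S}S}S}S => {{{}}{{{}}S}S}S   [S ::= { }]
{{{}}{{{}}S}S}S => {{{}}{{{}}{}}S}S   [S ::= { }]
{{{}}{{{}}{}}S}S => {{{}}{{{}}{}}{}}S   [S ::= { }]
{{{}}{{{}}{}}{}}S => {{{}}{{{}}{}}{}}{}   [S ::= { }]

S => {S}S => {{S}S}S => {{{}}S}S => {{{}}{S}S}S => {{{}}{{S}S}S}S => {{{}}{{{}}S}S}S => {{{}}{{{}}{}}S}S => {{{}}{{{}}{}}{}}S => {{{}}{{{}}{}}{}}{}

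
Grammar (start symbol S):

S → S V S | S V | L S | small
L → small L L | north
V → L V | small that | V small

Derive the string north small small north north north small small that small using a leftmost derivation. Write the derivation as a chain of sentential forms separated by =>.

S => L S => north S => north S V S => north L S V S => north small L L S V S => north small small L L L S V S => north small small north L L S V S => north small small north north L S V S => north small small north north north S V S => north small small north north north small V S => north small small north north north small small that S => north small small north north north small small that small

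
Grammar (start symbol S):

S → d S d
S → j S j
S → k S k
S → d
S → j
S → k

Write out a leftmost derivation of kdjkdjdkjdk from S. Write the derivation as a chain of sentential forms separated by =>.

S=>kSk=>kdSdk=>kdjSjdk=>kdjkSkjdk=>kdjkdSdkjdk=>kdjkdjdkjdk

S => kSk   [S → k S k]
kSk => kdSdk   [S → d S d]
kdSdk => kdjSjdk   [S → j S j]
kdjSjdk => kdjkSkjdk   [S → k S k]
kdjkSkjdk => kdjkdSdkjdk   [S → d S d]
kdjkdSdkjdk => kdjkdjdkjdk   [S → j]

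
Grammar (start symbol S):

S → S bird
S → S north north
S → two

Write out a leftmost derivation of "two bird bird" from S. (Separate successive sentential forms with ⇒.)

S ⇒ S bird ⇒ S bird bird ⇒ two bird bird

S ⇒ S bird   [S → S bird]
S bird ⇒ S bird bird   [S → S bird]
S bird bird ⇒ two bird bird   [S → two]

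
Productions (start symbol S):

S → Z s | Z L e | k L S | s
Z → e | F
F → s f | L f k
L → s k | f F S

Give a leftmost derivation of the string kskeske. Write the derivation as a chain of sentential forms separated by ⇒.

S⇒kLS⇒kskS⇒kskZLe⇒kskeLe⇒kskeske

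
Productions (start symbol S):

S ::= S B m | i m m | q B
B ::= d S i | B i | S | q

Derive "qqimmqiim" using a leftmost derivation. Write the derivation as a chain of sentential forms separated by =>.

S=>qB=>qS=>qqB=>qqS=>qqSBm=>qqimmBm=>qqimmBim=>qqimmBiim=>qqimmqiim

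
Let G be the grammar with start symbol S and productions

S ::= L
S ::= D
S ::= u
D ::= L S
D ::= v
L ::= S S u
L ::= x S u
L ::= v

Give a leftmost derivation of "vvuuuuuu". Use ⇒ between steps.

S ⇒ D ⇒ LS ⇒ SSuS ⇒ DSuS ⇒ vSuS ⇒ vLuS ⇒ vSSuuS ⇒ vDSuuS ⇒ vvSuuS ⇒ vvLuuS ⇒ vvSSuuuS ⇒ vvuSuuuS ⇒ vvuuuuuS ⇒ vvuuuuuu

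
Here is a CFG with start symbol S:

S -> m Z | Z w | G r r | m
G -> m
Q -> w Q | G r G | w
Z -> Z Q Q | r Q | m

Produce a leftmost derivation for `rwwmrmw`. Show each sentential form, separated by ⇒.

S ⇒ Zw   [S -> Z w]
Zw ⇒ ZQQw   [Z -> Z Q Q]
ZQQw ⇒ rQQQw   [Z -> r Q]
rQQQw ⇒ rwQQw   [Q -> w]
rwQQw ⇒ rwwQw   [Q -> w]
rwwQw ⇒ rwwGrGw   [Q -> G r G]
rwwGrGw ⇒ rwwmrGw   [G -> m]
rwwmrGw ⇒ rwwmrmw   [G -> m]

S⇒Zw⇒ZQQw⇒rQQQw⇒rwQQw⇒rwwQw⇒rwwGrGw⇒rwwmrGw⇒rwwmrmw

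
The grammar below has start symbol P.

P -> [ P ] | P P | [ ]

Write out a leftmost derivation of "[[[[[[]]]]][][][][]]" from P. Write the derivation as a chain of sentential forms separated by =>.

P => [P]   [P -> [ P ]]
[P] => [PP]   [P -> P P]
[PP] => [PPP]   [P -> P P]
[PPP] => [PPPP]   [P -> P P]
[PPPP] => [PPPPP]   [P -> P P]
[PPPPP] => [[P]PPPP]   [P -> [ P ]]
[[P]PPPP] => [[[P]]PPPP]   [P -> [ P ]]
[[[P]]PPPP] => [[[[P]]]PPPP]   [P -> [ P ]]
[[[[P]]]PPPP] => [[[[[P]]]]PPPP]   [P -> [ P ]]
[[[[[P]]]]PPPP] => [[[[[[]]]]]PPPP]   [P -> [ ]]
[[[[[[]]]]]PPPP] => [[[[[[]]]]][]PPP]   [P -> [ ]]
[[[[[[]]]]][]PPP] => [[[[[[]]]]][][]PP]   [P -> [ ]]
[[[[[[]]]]][][]PP] => [[[[[[]]]]][][][]P]   [P -> [ ]]
[[[[[[]]]]][][][]P] => [[[[[[]]]]][][][][]]   [P -> [ ]]

P => [P] => [PP] => [PPP] => [PPPP] => [PPPPP] => [[P]PPPP] => [[[P]]PPPP] => [[[[P]]]PPPP] => [[[[[P]]]]PPPP] => [[[[[[]]]]]PPPP] => [[[[[[]]]]][]PPP] => [[[[[[]]]]][][]PP] => [[[[[[]]]]][][][]P] => [[[[[[]]]]][][][][]]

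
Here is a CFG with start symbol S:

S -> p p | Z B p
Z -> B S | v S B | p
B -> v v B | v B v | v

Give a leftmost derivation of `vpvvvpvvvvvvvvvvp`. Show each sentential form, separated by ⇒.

S ⇒ ZBp ⇒ vSBBp ⇒ vZBpBBp ⇒ vpBpBBp ⇒ vpvvBpBBp ⇒ vpvvvpBBp ⇒ vpvvvpvBvBp ⇒ vpvvvpvvvBp ⇒ vpvvvpvvvvvBp ⇒ vpvvvpvvvvvvBvp ⇒ vpvvvpvvvvvvvvBvp ⇒ vpvvvpvvvvvvvvvvp

S ⇒ ZBp   [S -> Z B p]
ZBp ⇒ vSBBp   [Z -> v S B]
vSBBp ⇒ vZBpBBp   [S -> Z B p]
vZBpBBp ⇒ vpBpBBp   [Z -> p]
vpBpBBp ⇒ vpvvBpBBp   [B -> v v B]
vpvvBpBBp ⇒ vpvvvpBBp   [B -> v]
vpvvvpBBp ⇒ vpvvvpvBvBp   [B -> v B v]
vpvvvpvBvBp ⇒ vpvvvpvvvBp   [B -> v]
vpvvvpvvvBp ⇒ vpvvvpvvvvvBp   [B -> v v B]
vpvvvpvvvvvBp ⇒ vpvvvpvvvvvvBvp   [B -> v B v]
vpvvvpvvvvvvBvp ⇒ vpvvvpvvvvvvvvBvp   [B -> v v B]
vpvvvpvvvvvvvvBvp ⇒ vpvvvpvvvvvvvvvvp   [B -> v]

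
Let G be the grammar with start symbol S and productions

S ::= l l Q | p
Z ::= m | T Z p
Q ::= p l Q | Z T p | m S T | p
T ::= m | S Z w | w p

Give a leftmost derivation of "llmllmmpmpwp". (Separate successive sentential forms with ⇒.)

S ⇒ llQ   [S ::= l l Q]
llQ ⇒ llmST   [Q ::= m S T]
llmST ⇒ llmllQT   [S ::= l l Q]
llmllQT ⇒ llmllZTpT   [Q ::= Z T p]
llmllZTpT ⇒ llmllTZpTpT   [Z ::= T Z p]
llmllTZpTpT ⇒ llmllmZpTpT   [T ::= m]
llmllmZpTpT ⇒ llmllmmpTpT   [Z ::= m]
llmllmmpTpT ⇒ llmllmmpmpT   [T ::= m]
llmllmmpmpT ⇒ llmllmmpmpwp   [T ::= w p]

S ⇒ llQ ⇒ llmST ⇒ llmllQT ⇒ llmllZTpT ⇒ llmllTZpTpT ⇒ llmllmZpTpT ⇒ llmllmmpTpT ⇒ llmllmmpmpT ⇒ llmllmmpmpwp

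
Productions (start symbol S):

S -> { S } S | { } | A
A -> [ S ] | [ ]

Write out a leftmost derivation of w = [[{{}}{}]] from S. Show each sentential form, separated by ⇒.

S ⇒ A ⇒ [S] ⇒ [A] ⇒ [[S]] ⇒ [[{S}S]] ⇒ [[{{}}S]] ⇒ [[{{}}{}]]

S ⇒ A   [S -> A]
A ⇒ [S]   [A -> [ S ]]
[S] ⇒ [A]   [S -> A]
[A] ⇒ [[S]]   [A -> [ S ]]
[[S]] ⇒ [[{S}S]]   [S -> { S } S]
[[{S}S]] ⇒ [[{{}}S]]   [S -> { }]
[[{{}}S]] ⇒ [[{{}}{}]]   [S -> { }]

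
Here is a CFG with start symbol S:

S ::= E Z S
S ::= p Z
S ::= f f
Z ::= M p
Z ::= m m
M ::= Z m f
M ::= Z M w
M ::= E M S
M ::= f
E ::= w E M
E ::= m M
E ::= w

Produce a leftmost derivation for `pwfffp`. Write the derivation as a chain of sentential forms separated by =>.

S => pZ => pMp => pEMSp => pwMSp => pwfSp => pwfffp

S => pZ   [S ::= p Z]
pZ => pMp   [Z ::= M p]
pMp => pEMSp   [M ::= E M S]
pEMSp => pwMSp   [E ::= w]
pwMSp => pwfSp   [M ::= f]
pwfSp => pwfffp   [S ::= f f]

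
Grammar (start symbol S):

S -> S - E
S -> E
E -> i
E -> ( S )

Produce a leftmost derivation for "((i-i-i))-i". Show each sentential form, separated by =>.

S => S-E => E-E => (S)-E => (E)-E => ((S))-E => ((S-E))-E => ((S-E-E))-E => ((E-E-E))-E => ((i-E-E))-E => ((i-i-E))-E => ((i-i-i))-E => ((i-i-i))-i

S => S-E   [S -> S - E]
S-E => E-E   [S -> E]
E-E => (S)-E   [E -> ( S )]
(S)-E => (E)-E   [S -> E]
(E)-E => ((S))-E   [E -> ( S )]
((S))-E => ((S-E))-E   [S -> S - E]
((S-E))-E => ((S-E-E))-E   [S -> S - E]
((S-E-E))-E => ((E-E-E))-E   [S -> E]
((E-E-E))-E => ((i-E-E))-E   [E -> i]
((i-E-E))-E => ((i-i-E))-E   [E -> i]
((i-i-E))-E => ((i-i-i))-E   [E -> i]
((i-i-i))-E => ((i-i-i))-i   [E -> i]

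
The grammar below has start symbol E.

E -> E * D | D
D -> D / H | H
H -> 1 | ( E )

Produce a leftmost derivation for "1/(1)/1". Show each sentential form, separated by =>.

E => D => D/H => D/H/H => H/H/H => 1/H/H => 1/(E)/H => 1/(D)/H => 1/(H)/H => 1/(1)/H => 1/(1)/1

E => D   [E -> D]
D => D/H   [D -> D / H]
D/H => D/H/H   [D -> D / H]
D/H/H => H/H/H   [D -> H]
H/H/H => 1/H/H   [H -> 1]
1/H/H => 1/(E)/H   [H -> ( E )]
1/(E)/H => 1/(D)/H   [E -> D]
1/(D)/H => 1/(H)/H   [D -> H]
1/(H)/H => 1/(1)/H   [H -> 1]
1/(1)/H => 1/(1)/1   [H -> 1]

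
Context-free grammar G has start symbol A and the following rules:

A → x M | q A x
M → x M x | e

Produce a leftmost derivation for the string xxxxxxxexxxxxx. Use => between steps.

A=>xM=>xxMx=>xxxMxx=>xxxxMxxx=>xxxxxMxxxx=>xxxxxxMxxxxx=>xxxxxxxMxxxxxx=>xxxxxxxexxxxxx

A => xM   [A → x M]
xM => xxMx   [M → x M x]
xxMx => xxxMxx   [M → x M x]
xxxMxx => xxxxMxxx   [M → x M x]
xxxxMxxx => xxxxxMxxxx   [M → x M x]
xxxxxMxxxx => xxxxxxMxxxxx   [M → x M x]
xxxxxxMxxxxx => xxxxxxxMxxxxxx   [M → x M x]
xxxxxxxMxxxxxx => xxxxxxxexxxxxx   [M → e]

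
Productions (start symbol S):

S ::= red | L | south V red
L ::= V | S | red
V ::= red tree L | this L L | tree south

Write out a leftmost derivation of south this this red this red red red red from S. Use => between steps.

S => south V red => south this L L red => south this V L red => south this this L L L red => south this this red L L red => south this this red V L red => south this this red this L L L red => south this this red this S L L red => south this this red this red L L red => south this this red this red red L red => south this this red this red red S red => south this this red this red red red red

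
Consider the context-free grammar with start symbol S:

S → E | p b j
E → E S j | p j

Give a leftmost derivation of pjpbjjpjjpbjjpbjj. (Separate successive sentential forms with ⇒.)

S⇒E⇒ESj⇒ESjSj⇒ESjSjSj⇒ESjSjSjSj⇒pjSjSjSjSj⇒pjpbjjSjSjSj⇒pjpbjjEjSjSj⇒pjpbjjpjjSjSj⇒pjpbjjpjjpbjjSj⇒pjpbjjpjjpbjjpbjj

S ⇒ E   [S → E]
E ⇒ ESj   [E → E S j]
ESj ⇒ ESjSj   [E → E S j]
ESjSj ⇒ ESjSjSj   [E → E S j]
ESjSjSj ⇒ ESjSjSjSj   [E → E S j]
ESjSjSjSj ⇒ pjSjSjSjSj   [E → p j]
pjSjSjSjSj ⇒ pjpbjjSjSjSj   [S → p b j]
pjpbjjSjSjSj ⇒ pjpbjjEjSjSj   [S → E]
pjpbjjEjSjSj ⇒ pjpbjjpjjSjSj   [E → p j]
pjpbjjpjjSjSj ⇒ pjpbjjpjjpbjjSj   [S → p b j]
pjpbjjpjjpbjjSj ⇒ pjpbjjpjjpbjjpbjj   [S → p b j]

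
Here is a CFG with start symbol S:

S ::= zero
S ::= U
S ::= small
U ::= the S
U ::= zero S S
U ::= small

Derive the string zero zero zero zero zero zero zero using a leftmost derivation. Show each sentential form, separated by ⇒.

S ⇒ U ⇒ zero S S ⇒ zero zero S ⇒ zero zero U ⇒ zero zero zero S S ⇒ zero zero zero U S ⇒ zero zero zero zero S S S ⇒ zero zero zero zero zero S S ⇒ zero zero zero zero zero zero S ⇒ zero zero zero zero zero zero zero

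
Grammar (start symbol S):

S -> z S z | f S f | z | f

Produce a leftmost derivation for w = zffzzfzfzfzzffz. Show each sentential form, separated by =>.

S => zSz   [S -> z S z]
zSz => zfSfz   [S -> f S f]
zfSfz => zffSffz   [S -> f S f]
zffSffz => zffzSzffz   [S -> z S z]
zffzSzffz => zffzzSzzffz   [S -> z S z]
zffzzSzzffz => zffzzfSfzzffz   [S -> f S f]
zffzzfSfzzffz => zffzzfzSzfzzffz   [S -> z S z]
zffzzfzSzfzzffz => zffzzfzfzfzzffz   [S -> f]

S=>zSz=>zfSfz=>zffSffz=>zffzSzffz=>zffzzSzzffz=>zffzzfSfzzffz=>zffzzfzSzfzzffz=>zffzzfzfzfzzffz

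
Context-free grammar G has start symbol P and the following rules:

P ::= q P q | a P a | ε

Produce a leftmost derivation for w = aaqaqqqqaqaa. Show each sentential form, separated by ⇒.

P ⇒ aPa   [P ::= a P a]
aPa ⇒ aaPaa   [P ::= a P a]
aaPaa ⇒ aaqPqaa   [P ::= q P q]
aaqPqaa ⇒ aaqaPaqaa   [P ::= a P a]
aaqaPaqaa ⇒ aaqaqPqaqaa   [P ::= q P q]
aaqaqPqaqaa ⇒ aaqaqqPqqaqaa   [P ::= q P q]
aaqaqqPqqaqaa ⇒ aaqaqqqqaqaa   [P ::= ε]

P ⇒ aPa ⇒ aaPaa ⇒ aaqPqaa ⇒ aaqaPaqaa ⇒ aaqaqPqaqaa ⇒ aaqaqqPqqaqaa ⇒ aaqaqqqqaqaa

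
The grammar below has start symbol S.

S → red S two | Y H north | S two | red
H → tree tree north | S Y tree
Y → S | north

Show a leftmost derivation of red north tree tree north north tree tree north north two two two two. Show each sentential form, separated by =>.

S => red S two   [S → red S two]
red S two => red S two two   [S → S two]
red S two two => red S two two two   [S → S two]
red S two two two => red S two two two two   [S → S two]
red S two two two two => red Y H north two two two two   [S → Y H north]
red Y H north two two two two => red S H north two two two two   [Y → S]
red S H north two two two two => red Y H north H north two two two two   [S → Y H north]
red Y H north H north two two two two => red north H north H north two two two two   [Y → north]
red north H north H north two two two two => red north tree tree north north H north two two two two   [H → tree tree north]
red north tree tree north north H north two two two two => red north tree tree north north tree tree north north two two two two   [H → tree tree north]

S => red S two => red S two two => red S two two two => red S two two two two => red Y H north two two two two => red S H north two two two two => red Y H north H north two two two two => red north H north H north two two two two => red north tree tree north north H north two two two two => red north tree tree north north tree tree north north two two two two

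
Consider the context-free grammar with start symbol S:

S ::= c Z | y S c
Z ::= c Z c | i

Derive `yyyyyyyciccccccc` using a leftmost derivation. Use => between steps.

S => ySc => yyScc => yyySccc => yyyyScccc => yyyyySccccc => yyyyyyScccccc => yyyyyyySccccccc => yyyyyyycZccccccc => yyyyyyyciccccccc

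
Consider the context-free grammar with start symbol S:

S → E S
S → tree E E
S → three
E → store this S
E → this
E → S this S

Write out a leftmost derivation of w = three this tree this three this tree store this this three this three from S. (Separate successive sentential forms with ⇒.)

S ⇒ E S   [S → E S]
E S ⇒ S this S S   [E → S this S]
S this S S ⇒ three this S S   [S → three]
three this S S ⇒ three this tree E E S   [S → tree E E]
three this tree E E S ⇒ three this tree this E S   [E → this]
three this tree this E S ⇒ three this tree this S this S S   [E → S this S]
three this tree this S this S S ⇒ three this tree this three this S S   [S → three]
three this tree this three this S S ⇒ three this tree this three this tree E E S   [S → tree E E]
three this tree this three this tree E E S ⇒ three this tree this three this tree store this S E S   [E → store this S]
three this tree this three this tree store this S E S ⇒ three this tree this three this tree store this E S E S   [S → E S]
three this tree this three this tree store this E S E S ⇒ three this tree this three this tree store this this S E S   [E → this]
three this tree this three this tree store this this S E S ⇒ three this tree this three this tree store this this three E S   [S → three]
three this tree this three this tree store this this three E S ⇒ three this tree this three this tree store this this three this S   [E → this]
three this tree this three this tree store this this three this S ⇒ three this tree this three this tree store this this three this three   [S → three]

S ⇒ E S ⇒ S this S S ⇒ three this S S ⇒ three this tree E E S ⇒ three this tree this E S ⇒ three this tree this S this S S ⇒ three this tree this three this S S ⇒ three this tree this three this tree E E S ⇒ three this tree this three this tree store this S E S ⇒ three this tree this three this tree store this E S E S ⇒ three this tree this three this tree store this this S E S ⇒ three this tree this three this tree store this this three E S ⇒ three this tree this three this tree store this this three this S ⇒ three this tree this three this tree store this this three this three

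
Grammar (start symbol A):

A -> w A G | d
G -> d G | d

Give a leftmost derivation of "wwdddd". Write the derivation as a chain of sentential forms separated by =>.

A => wAG   [A -> w A G]
wAG => wwAGG   [A -> w A G]
wwAGG => wwdGG   [A -> d]
wwdGG => wwddG   [G -> d]
wwddG => wwdddG   [G -> d G]
wwdddG => wwdddd   [G -> d]

A => wAG => wwAGG => wwdGG => wwddG => wwdddG => wwdddd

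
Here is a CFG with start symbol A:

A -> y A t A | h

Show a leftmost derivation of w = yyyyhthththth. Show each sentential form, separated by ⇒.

A ⇒ yAtA ⇒ yyAtAtA ⇒ yyyAtAtAtA ⇒ yyyyAtAtAtAtA ⇒ yyyyhtAtAtAtA ⇒ yyyyhthtAtAtA ⇒ yyyyhththtAtA ⇒ yyyyhthththtA ⇒ yyyyhthththth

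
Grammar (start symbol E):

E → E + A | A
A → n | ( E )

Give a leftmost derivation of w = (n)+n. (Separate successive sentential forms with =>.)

E => E+A => A+A => (E)+A => (A)+A => (n)+A => (n)+n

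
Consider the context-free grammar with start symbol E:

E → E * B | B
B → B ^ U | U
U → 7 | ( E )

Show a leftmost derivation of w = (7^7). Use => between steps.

E => B => U => (E) => (B) => (B^U) => (U^U) => (7^U) => (7^7)

E => B   [E → B]
B => U   [B → U]
U => (E)   [U → ( E )]
(E) => (B)   [E → B]
(B) => (B^U)   [B → B ^ U]
(B^U) => (U^U)   [B → U]
(U^U) => (7^U)   [U → 7]
(7^U) => (7^7)   [U → 7]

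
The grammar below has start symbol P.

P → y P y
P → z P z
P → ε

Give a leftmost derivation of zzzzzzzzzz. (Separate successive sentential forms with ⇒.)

P ⇒ zPz ⇒ zzPzz ⇒ zzzPzzz ⇒ zzzzPzzzz ⇒ zzzzzPzzzzz ⇒ zzzzzzzzzz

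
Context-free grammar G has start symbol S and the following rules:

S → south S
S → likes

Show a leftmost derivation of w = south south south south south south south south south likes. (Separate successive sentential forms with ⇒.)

S ⇒ south S ⇒ south south S ⇒ south south south S ⇒ south south south south S ⇒ south south south south south S ⇒ south south south south south south S ⇒ south south south south south south south S ⇒ south south south south south south south south S ⇒ south south south south south south south south south S ⇒ south south south south south south south south south likes

S ⇒ south S   [S → south S]
south S ⇒ south south S   [S → south S]
south south S ⇒ south south south S   [S → south S]
south south south S ⇒ south south south south S   [S → south S]
south south south south S ⇒ south south south south south S   [S → south S]
south south south south south S ⇒ south south south south south south S   [S → south S]
south south south south south south S ⇒ south south south south south south south S   [S → south S]
south south south south south south south S ⇒ south south south south south south south south S   [S → south S]
south south south south south south south south S ⇒ south south south south south south south south south S   [S → south S]
south south south south south south south south south S ⇒ south south south south south south south south south likes   [S → likes]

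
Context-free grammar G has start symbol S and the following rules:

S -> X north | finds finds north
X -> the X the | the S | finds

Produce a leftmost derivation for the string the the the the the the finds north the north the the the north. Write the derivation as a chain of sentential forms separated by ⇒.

S ⇒ X north   [S -> X north]
X north ⇒ the X the north   [X -> the X the]
the X the north ⇒ the the X the the north   [X -> the X the]
the the X the the north ⇒ the the the X the the the north   [X -> the X the]
the the the X the the the north ⇒ the the the the S the the the north   [X -> the S]
the the the the S the the the north ⇒ the the the the X north the the the north   [S -> X north]
the the the the X north the the the north ⇒ the the the the the X the north the the the north   [X -> the X the]
the the the the the X the north the the the north ⇒ the the the the the the S the north the the the north   [X -> the S]
the the the the the the S the north the the the north ⇒ the the the the the the X north the north the the the north   [S -> X north]
the the the the the the X north the north the the the north ⇒ the the the the the the finds north the north the the the north   [X -> finds]

S ⇒ X north ⇒ the X the north ⇒ the the X the the north ⇒ the the the X the the the north ⇒ the the the the S the the the north ⇒ the the the the X north the the the north ⇒ the the the the the X the north the the the north ⇒ the the the the the the S the north the the the north ⇒ the the the the the the X north the north the the the north ⇒ the the the the the the finds north the north the the the north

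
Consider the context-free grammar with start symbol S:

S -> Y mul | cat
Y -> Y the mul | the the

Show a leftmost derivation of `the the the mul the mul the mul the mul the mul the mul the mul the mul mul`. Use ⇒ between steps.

S ⇒ Y mul ⇒ Y the mul mul ⇒ Y the mul the mul mul ⇒ Y the mul the mul the mul mul ⇒ Y the mul the mul the mul the mul mul ⇒ Y the mul the mul the mul the mul the mul mul ⇒ Y the mul the mul the mul the mul the mul the mul mul ⇒ Y the mul the mul the mul the mul the mul the mul the mul mul ⇒ Y the mul the mul the mul the mul the mul the mul the mul the mul mul ⇒ the the the mul the mul the mul the mul the mul the mul the mul the mul mul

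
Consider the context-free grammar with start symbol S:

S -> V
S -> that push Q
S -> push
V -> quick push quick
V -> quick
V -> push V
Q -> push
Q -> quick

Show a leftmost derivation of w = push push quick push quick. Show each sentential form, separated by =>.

S => V => push V => push push V => push push quick push quick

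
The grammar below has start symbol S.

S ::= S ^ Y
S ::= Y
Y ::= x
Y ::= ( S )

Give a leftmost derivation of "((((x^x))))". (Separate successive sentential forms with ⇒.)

S⇒Y⇒(S)⇒(Y)⇒((S))⇒((Y))⇒(((S)))⇒(((Y)))⇒((((S))))⇒((((S^Y))))⇒((((Y^Y))))⇒((((x^Y))))⇒((((x^x))))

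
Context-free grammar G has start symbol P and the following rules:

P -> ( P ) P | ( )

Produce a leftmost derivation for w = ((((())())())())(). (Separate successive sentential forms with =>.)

P => (P)P   [P -> ( P ) P]
(P)P => ((P)P)P   [P -> ( P ) P]
((P)P)P => (((P)P)P)P   [P -> ( P ) P]
(((P)P)P)P => ((((P)P)P)P)P   [P -> ( P ) P]
((((P)P)P)P)P => ((((())P)P)P)P   [P -> ( )]
((((())P)P)P)P => ((((())())P)P)P   [P -> ( )]
((((())())P)P)P => ((((())())())P)P   [P -> ( )]
((((())())())P)P => ((((())())())())P   [P -> ( )]
((((())())())())P => ((((())())())())()   [P -> ( )]

P => (P)P => ((P)P)P => (((P)P)P)P => ((((P)P)P)P)P => ((((())P)P)P)P => ((((())())P)P)P => ((((())())())P)P => ((((())())())())P => ((((())())())())()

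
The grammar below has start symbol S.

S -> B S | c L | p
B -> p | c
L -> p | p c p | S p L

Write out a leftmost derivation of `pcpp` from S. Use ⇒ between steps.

S ⇒ BS   [S -> B S]
BS ⇒ pS   [B -> p]
pS ⇒ pBS   [S -> B S]
pBS ⇒ pcS   [B -> c]
pcS ⇒ pcBS   [S -> B S]
pcBS ⇒ pcpS   [B -> p]
pcpS ⇒ pcpp   [S -> p]

S⇒BS⇒pS⇒pBS⇒pcS⇒pcBS⇒pcpS⇒pcpp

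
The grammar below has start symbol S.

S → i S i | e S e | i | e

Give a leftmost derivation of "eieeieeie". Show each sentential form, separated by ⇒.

S ⇒ eSe   [S → e S e]
eSe ⇒ eiSie   [S → i S i]
eiSie ⇒ eieSeie   [S → e S e]
eieSeie ⇒ eieeSeeie   [S → e S e]
eieeSeeie ⇒ eieeieeie   [S → i]

S⇒eSe⇒eiSie⇒eieSeie⇒eieeSeeie⇒eieeieeie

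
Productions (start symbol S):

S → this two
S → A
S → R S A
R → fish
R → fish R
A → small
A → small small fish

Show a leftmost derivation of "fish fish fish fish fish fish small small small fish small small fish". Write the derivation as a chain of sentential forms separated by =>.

S => R S A => fish R S A => fish fish R S A => fish fish fish R S A => fish fish fish fish R S A => fish fish fish fish fish S A => fish fish fish fish fish R S A A => fish fish fish fish fish fish S A A => fish fish fish fish fish fish A A A => fish fish fish fish fish fish small A A => fish fish fish fish fish fish small small small fish A => fish fish fish fish fish fish small small small fish small small fish

S => R S A   [S → R S A]
R S A => fish R S A   [R → fish R]
fish R S A => fish fish R S A   [R → fish R]
fish fish R S A => fish fish fish R S A   [R → fish R]
fish fish fish R S A => fish fish fish fish R S A   [R → fish R]
fish fish fish fish R S A => fish fish fish fish fish S A   [R → fish]
fish fish fish fish fish S A => fish fish fish fish fish R S A A   [S → R S A]
fish fish fish fish fish R S A A => fish fish fish fish fish fish S A A   [R → fish]
fish fish fish fish fish fish S A A => fish fish fish fish fish fish A A A   [S → A]
fish fish fish fish fish fish A A A => fish fish fish fish fish fish small A A   [A → small]
fish fish fish fish fish fish small A A => fish fish fish fish fish fish small small small fish A   [A → small small fish]
fish fish fish fish fish fish small small small fish A => fish fish fish fish fish fish small small small fish small small fish   [A → small small fish]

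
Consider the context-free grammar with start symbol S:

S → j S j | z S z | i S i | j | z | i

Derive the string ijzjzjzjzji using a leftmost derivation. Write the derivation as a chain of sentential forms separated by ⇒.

S ⇒ iSi   [S → i S i]
iSi ⇒ ijSji   [S → j S j]
ijSji ⇒ ijzSzji   [S → z S z]
ijzSzji ⇒ ijzjSjzji   [S → j S j]
ijzjSjzji ⇒ ijzjzSzjzji   [S → z S z]
ijzjzSzjzji ⇒ ijzjzjzjzji   [S → j]

S⇒iSi⇒ijSji⇒ijzSzji⇒ijzjSjzji⇒ijzjzSzjzji⇒ijzjzjzjzji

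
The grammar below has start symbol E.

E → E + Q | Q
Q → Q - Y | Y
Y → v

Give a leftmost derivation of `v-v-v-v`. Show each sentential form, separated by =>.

E => Q   [E → Q]
Q => Q-Y   [Q → Q - Y]
Q-Y => Q-Y-Y   [Q → Q - Y]
Q-Y-Y => Q-Y-Y-Y   [Q → Q - Y]
Q-Y-Y-Y => Y-Y-Y-Y   [Q → Y]
Y-Y-Y-Y => v-Y-Y-Y   [Y → v]
v-Y-Y-Y => v-v-Y-Y   [Y → v]
v-v-Y-Y => v-v-v-Y   [Y → v]
v-v-v-Y => v-v-v-v   [Y → v]

E=>Q=>Q-Y=>Q-Y-Y=>Q-Y-Y-Y=>Y-Y-Y-Y=>v-Y-Y-Y=>v-v-Y-Y=>v-v-v-Y=>v-v-v-v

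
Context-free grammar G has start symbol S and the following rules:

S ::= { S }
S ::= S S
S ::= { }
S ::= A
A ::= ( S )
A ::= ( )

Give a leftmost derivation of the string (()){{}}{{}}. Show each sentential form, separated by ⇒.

S⇒SS⇒AS⇒(S)S⇒(A)S⇒(())S⇒(())SS⇒(()){S}S⇒(()){{}}S⇒(()){{}}{S}⇒(()){{}}{{}}

S ⇒ SS   [S ::= S S]
SS ⇒ AS   [S ::= A]
AS ⇒ (S)S   [A ::= ( S )]
(S)S ⇒ (A)S   [S ::= A]
(A)S ⇒ (())S   [A ::= ( )]
(())S ⇒ (())SS   [S ::= S S]
(())SS ⇒ (()){S}S   [S ::= { S }]
(()){S}S ⇒ (()){{}}S   [S ::= { }]
(()){{}}S ⇒ (()){{}}{S}   [S ::= { S }]
(()){{}}{S} ⇒ (()){{}}{{}}   [S ::= { }]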